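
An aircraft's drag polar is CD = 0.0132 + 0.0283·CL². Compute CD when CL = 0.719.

CD = 0.0132 + 0.0283 × 0.719² = 0.0132 + 0.01463 = 0.0278

CD = 0.0278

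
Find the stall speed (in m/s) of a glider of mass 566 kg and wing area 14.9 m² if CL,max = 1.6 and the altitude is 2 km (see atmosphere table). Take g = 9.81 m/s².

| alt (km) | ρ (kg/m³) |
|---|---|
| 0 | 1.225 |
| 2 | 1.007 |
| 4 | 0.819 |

V_stall = 21.5 m/s

At 2 km, from the table: ρ = 1.007 kg/m³.
At stall, lift equals weight: L = W = m·g = 566 × 9.81 = 5552 N.
From L = ½ρV²S·CL,max = W: V_stall = √(2W/(ρSCL,max)) = √(2·5552/(1.007·14.9·1.6))
V_stall = √462.6 = 21.5 m/s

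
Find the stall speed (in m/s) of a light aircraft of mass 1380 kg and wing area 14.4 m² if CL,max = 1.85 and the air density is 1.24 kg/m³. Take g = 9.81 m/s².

At stall, lift equals weight: L = W = m·g = 1380 × 9.81 = 13540 N.
V_stall = √(2W/(ρ·S·CL,max)) = √(2 × 13540 / (1.24 × 14.4 × 1.85))
V_stall = √819.6 = 28.6 m/s

V_stall = 28.6 m/s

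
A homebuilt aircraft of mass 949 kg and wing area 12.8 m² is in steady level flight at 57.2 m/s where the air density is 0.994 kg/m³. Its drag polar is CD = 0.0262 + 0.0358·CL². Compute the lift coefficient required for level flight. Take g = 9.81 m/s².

CL = 0.447

In steady level flight, lift balances weight: W = mg = 949 × 9.81 = 9309.7 N.
Dynamic pressure q = 0.5 × 0.994 × 57.2² = 1626 Pa.
Required CL = L/(qS) = 9309.7/(1626·12.8) = 0.4473.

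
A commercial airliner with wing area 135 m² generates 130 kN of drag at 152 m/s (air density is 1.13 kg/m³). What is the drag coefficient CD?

From D = ½ρv²S·CD, rearranging gives CD = 2D/(ρv²S).
CD = 2 × 1.3×10^5 / (1.13 × 152² × 135) = 0.0738

CD = 0.0738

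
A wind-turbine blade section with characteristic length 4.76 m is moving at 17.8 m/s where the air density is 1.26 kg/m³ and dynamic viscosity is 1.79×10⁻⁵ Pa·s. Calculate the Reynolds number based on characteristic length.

Re = 5.96×10^6

Re = ρ·v·c/μ = 1.26 × 17.8 × 4.76 / (1.79×10⁻⁵) = 5.96×10^6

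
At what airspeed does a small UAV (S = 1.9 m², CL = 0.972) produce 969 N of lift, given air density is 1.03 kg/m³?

v = 31.9 m/s

L = ½ρv²S·CL ⇒ v = √(2L/(ρ·S·CL))
v = √(2 × 969 / (1.03 × 1.9 × 0.972)) = √1019 = 31.9 m/s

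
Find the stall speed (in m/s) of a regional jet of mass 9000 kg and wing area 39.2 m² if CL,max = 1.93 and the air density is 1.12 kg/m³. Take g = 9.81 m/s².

V_stall = 45.6 m/s

At stall, lift equals weight: L = W = m·g = 9000 × 9.81 = 88290 N.
V_stall = √(2W/(ρ·S·CL,max)) = √(2 × 88290 / (1.12 × 39.2 × 1.93))
V_stall = √2084 = 45.6 m/s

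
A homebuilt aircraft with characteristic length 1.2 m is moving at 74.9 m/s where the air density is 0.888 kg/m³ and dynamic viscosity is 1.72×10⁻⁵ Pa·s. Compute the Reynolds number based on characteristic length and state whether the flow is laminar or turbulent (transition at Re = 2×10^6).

Re = ρ·v·c/μ = 0.888 × 74.9 × 1.2 / (1.72×10⁻⁵) = 4.64×10^6
Since 4.64×10^6 > 2×10^6, the flow is turbulent.

Re = 4.64×10^6 (turbulent)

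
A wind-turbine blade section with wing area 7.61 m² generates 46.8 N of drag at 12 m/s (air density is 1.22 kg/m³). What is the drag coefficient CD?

From D = ½ρv²S·CD, rearranging gives CD = 2D/(ρv²S).
CD = 2 × 46.8 / (1.22 × 12² × 7.61) = 0.07

CD = 0.07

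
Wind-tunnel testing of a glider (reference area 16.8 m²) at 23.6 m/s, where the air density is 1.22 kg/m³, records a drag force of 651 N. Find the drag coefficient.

From D = ½ρv²S·CD, rearranging gives CD = 2D/(ρv²S).
CD = 2 × 651 / (1.22 × 23.6² × 16.8) = 0.114

CD = 0.114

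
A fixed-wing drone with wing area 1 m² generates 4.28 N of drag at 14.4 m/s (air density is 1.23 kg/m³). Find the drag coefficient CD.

From D = ½ρv²S·CD, rearranging gives CD = 2D/(ρv²S).
CD = 2 × 4.28 / (1.23 × 14.4² × 1) = 0.0336

CD = 0.0336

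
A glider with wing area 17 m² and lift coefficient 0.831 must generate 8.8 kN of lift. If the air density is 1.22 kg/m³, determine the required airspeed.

v = 32 m/s

L = ½ρv²S·CL ⇒ v = √(2L/(ρ·S·CL))
v = √(2 × 8800 / (1.22 × 17 × 0.831)) = √1021 = 32 m/s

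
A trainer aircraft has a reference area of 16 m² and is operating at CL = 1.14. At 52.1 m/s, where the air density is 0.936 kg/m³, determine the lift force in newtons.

L = 23200 N

Dynamic pressure q = ½ρv² = ½ × 0.936 × 52.1² = 1270 Pa.
L = q·S·CL = 1270 × 16 × 1.14 = 23200 N ≈ 23.2 kN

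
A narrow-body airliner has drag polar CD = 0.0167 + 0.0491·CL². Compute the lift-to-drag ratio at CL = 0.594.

CD = 0.0167 + 0.0491 × 0.594² = 0.03402
L/D = CL/CD = 0.594 / 0.03402 = 17.5

L/D = 17.5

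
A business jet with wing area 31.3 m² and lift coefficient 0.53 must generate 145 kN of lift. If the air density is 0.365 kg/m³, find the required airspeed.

L = ½ρv²S·CL ⇒ v = √(2L/(ρ·S·CL))
v = √(2 × 1.45×10^5 / (0.365 × 31.3 × 0.53)) = √47890 = 219 m/s

v = 219 m/s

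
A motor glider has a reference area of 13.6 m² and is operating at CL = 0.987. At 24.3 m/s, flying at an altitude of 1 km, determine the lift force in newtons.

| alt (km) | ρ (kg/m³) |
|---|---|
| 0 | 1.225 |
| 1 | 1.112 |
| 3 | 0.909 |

At 1 km, from the table: ρ = 1.112 kg/m³.
L = ½ρv²S·CL = ½ × 1.112 × 24.3² × 13.6 × 0.987 = 4410 N

L = 4410 N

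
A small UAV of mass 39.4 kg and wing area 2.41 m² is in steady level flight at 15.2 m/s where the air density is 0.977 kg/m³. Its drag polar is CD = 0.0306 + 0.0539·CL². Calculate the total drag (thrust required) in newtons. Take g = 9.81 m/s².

Level flight ⇒ L = W = m·g = 39.4 × 9.81 = 386.51 N.
Dynamic pressure q = 0.5 × 0.977 × 15.2² = 112.9 Pa.
Required CL = L/(qS) = 386.51/(112.9·2.41) = 1.421.
CD = 0.0306 + 0.0539 × 1.421² = 0.1394.
D = q·S·CD = 112.9 × 2.41 × 0.1394 = 37.93 N

D = 37.9 N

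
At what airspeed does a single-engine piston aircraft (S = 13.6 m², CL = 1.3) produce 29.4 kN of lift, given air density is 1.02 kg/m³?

L = ½ρv²S·CL ⇒ v = √(2L/(ρ·S·CL))
v = √(2 × 29400 / (1.02 × 13.6 × 1.3)) = √3261 = 57.1 m/s

v = 57.1 m/s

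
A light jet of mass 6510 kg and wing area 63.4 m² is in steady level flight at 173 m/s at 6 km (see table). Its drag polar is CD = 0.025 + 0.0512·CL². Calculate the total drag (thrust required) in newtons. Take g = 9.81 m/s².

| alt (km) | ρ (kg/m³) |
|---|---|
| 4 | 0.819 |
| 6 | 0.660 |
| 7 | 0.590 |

D = 16000 N

At 6 km, from the table: ρ = 0.660 kg/m³.
In steady level flight, lift balances weight: W = mg = 6510 × 9.81 = 63863 N.
q = ½ρv² = ½ × 0.66 × 173² = 9877 Pa.
CL = 2W/(ρv²S) = 2×63863/(0.66×173²×63.4) = 0.102.
CD = 0.025 + 0.0512 × 0.102² = 0.02553.
D = q·S·CD = 9877 × 63.4 × 0.02553 = 15990 N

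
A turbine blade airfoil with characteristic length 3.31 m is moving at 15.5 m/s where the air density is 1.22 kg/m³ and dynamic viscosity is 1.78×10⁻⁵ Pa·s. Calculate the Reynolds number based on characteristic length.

Re = ρ·v·c/μ = 1.22 × 15.5 × 3.31 / (1.78×10⁻⁵) = 3.52×10^6

Re = 3.52×10^6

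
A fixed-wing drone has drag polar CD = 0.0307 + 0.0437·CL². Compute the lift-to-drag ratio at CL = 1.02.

CD = 0.0307 + 0.0437 × 1.02² = 0.07617
L/D = CL/CD = 1.02 / 0.07617 = 13.4

L/D = 13.4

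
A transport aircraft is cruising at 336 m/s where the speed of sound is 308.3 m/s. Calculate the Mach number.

M = 1.09

M = v/a = 336 / 308.3 = 1.09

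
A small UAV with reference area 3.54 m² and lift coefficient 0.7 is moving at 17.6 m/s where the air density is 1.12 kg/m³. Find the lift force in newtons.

L = 430 N

Dynamic pressure q = ½ρv² = ½ × 1.12 × 17.6² = 173.5 Pa.
L = q·S·CL = 173.5 × 3.54 × 0.7 = 430 N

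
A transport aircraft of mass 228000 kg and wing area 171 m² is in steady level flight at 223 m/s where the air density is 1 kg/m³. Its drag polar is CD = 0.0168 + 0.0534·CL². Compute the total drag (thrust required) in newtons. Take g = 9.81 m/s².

Weight W = mg = 228000 × 9.81 = 2.2367×10^6 N; in level flight L = W.
q = ½ρv² = ½ × 1 × 223² = 24860 Pa.
Required CL = L/(qS) = 2.2367×10^6/(24860·171) = 0.5261.
CD = 0.0168 + 0.0534 × 0.5261² = 0.03158.
D = q·S·CD = 24860 × 171 × 0.03158 = 1.343×10^5 N

D = 1.34×10^5 N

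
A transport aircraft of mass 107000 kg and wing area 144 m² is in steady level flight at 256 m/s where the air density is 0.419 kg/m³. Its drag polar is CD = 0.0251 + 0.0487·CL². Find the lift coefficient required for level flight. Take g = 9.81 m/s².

CL = 0.531

In steady level flight, lift balances weight: W = mg = 107000 × 9.81 = 1.0497×10^6 N.
q = ½ρv² = ½ × 0.419 × 256² = 13730 Pa.
CL = W/(q·S) = 1.0497×10^6 / (13730 × 144) = 0.5309.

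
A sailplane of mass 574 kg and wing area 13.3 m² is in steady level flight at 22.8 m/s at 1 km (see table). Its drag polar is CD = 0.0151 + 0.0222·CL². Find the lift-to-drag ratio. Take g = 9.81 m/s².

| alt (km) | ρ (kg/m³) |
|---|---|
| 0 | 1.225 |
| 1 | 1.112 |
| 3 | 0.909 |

L/D = 23.3

At 1 km, from the table: ρ = 1.112 kg/m³.
Weight W = mg = 574 × 9.81 = 5630.9 N; in level flight L = W.
q = ½ρv² = ½ × 1.112 × 22.8² = 289 Pa.
CL = 2W/(ρv²S) = 2×5630.9/(1.112×22.8²×13.3) = 1.465.
CD = 0.0151 + 0.0222 × 1.465² = 0.06273.
L/D = CL/CD = 1.465 / 0.06273 = 23.3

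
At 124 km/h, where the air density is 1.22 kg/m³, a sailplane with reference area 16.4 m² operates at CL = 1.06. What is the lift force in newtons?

Convert speed: v = 124 km/h ÷ 3.6 = 34.44 m/s.
Dynamic pressure q = ½ρv² = ½ × 1.22 × 34.44² = 723.7 Pa.
L = q·S·CL = 723.7 × 16.4 × 1.06 = 12600 N ≈ 12.6 kN

L = 12600 N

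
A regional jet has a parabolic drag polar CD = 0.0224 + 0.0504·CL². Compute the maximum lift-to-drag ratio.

For CD = CD0 + K·CL², (L/D)max occurs at CL* = √(CD0/K) and equals 1/(2√(K·CD0)).
(L/D)max = 1/(2√(0.0504 × 0.0224)) = 1/(2 × 0.0336) = 14.9

(L/D)max = 14.9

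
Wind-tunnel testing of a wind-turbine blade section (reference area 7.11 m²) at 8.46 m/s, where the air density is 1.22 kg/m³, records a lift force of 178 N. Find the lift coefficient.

CL = 0.573

From L = ½ρv²S·CL, rearranging gives CL = 2L/(ρv²S).
CL = 2 × 178 / (1.22 × 8.46² × 7.11) = 0.573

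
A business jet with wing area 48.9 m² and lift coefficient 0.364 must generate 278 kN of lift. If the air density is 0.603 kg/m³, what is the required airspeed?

v = 228 m/s

L = ½ρv²S·CL ⇒ v = √(2L/(ρ·S·CL))
v = √(2 × 2.78×10^5 / (0.603 × 48.9 × 0.364)) = √51800 = 228 m/s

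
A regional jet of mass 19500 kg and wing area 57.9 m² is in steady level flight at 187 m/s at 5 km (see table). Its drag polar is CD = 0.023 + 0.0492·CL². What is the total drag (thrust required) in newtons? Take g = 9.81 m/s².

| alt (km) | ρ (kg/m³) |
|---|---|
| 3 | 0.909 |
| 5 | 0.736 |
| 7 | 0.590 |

At 5 km, from the table: ρ = 0.736 kg/m³.
Level flight ⇒ L = W = m·g = 19500 × 9.81 = 1.913×10^5 N.
q = ½ρv² = ½ × 0.736 × 187² = 12870 Pa.
CL = W/(q·S) = 1.913×10^5 / (12870 × 57.9) = 0.2567.
CD = 0.023 + 0.0492 × 0.2567² = 0.02624.
D = q·S·CD = 12870 × 57.9 × 0.02624 = 19550 N

D = 19600 N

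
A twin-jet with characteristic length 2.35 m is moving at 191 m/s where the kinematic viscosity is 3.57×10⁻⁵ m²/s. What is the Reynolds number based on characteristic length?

Re = v·c/ν = 191 × 2.35 / (3.57×10⁻⁵) = 1.26×10^7

Re = 1.26×10^7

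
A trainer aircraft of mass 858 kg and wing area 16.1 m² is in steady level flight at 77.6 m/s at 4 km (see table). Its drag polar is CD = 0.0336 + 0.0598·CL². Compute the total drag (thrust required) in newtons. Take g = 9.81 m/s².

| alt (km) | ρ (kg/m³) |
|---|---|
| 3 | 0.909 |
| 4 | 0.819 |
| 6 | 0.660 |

D = 1440 N

At 4 km, from the table: ρ = 0.819 kg/m³.
Level flight ⇒ L = W = m·g = 858 × 9.81 = 8417 N.
Dynamic pressure q = 0.5 × 0.819 × 77.6² = 2466 Pa.
CL = 2W/(ρv²S) = 2×8417/(0.819×77.6²×16.1) = 0.212.
CD = 0.0336 + 0.0598 × 0.212² = 0.03629.
D = q·S·CD = 2466 × 16.1 × 0.03629 = 1441 N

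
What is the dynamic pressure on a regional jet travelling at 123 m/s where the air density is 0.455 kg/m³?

q = ½ρv² = ½ × 0.455 × 123² = 3440 Pa

q = 3440 Pa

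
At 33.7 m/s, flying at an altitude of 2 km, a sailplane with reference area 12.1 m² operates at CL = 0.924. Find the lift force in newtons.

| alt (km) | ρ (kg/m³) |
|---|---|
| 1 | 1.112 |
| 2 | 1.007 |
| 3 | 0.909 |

L = 6390 N

At 2 km, from the table: ρ = 1.007 kg/m³.
Dynamic pressure q = ½ρv² = ½ × 1.007 × 33.7² = 571.8 Pa.
L = q·S·CL = 571.8 × 12.1 × 0.924 = 6390 N ≈ 6.39 kN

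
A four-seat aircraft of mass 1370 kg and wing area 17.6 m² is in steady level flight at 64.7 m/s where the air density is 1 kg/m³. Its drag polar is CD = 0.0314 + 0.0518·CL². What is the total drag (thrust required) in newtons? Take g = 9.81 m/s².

Level flight ⇒ L = W = m·g = 1370 × 9.81 = 13440 N.
Dynamic pressure q = 0.5 × 1 × 64.7² = 2093 Pa.
CL = W/(q·S) = 13440 / (2093 × 17.6) = 0.3648.
CD = 0.0314 + 0.0518 × 0.3648² = 0.03829.
D = q·S·CD = 2093 × 17.6 × 0.03829 = 1411 N

D = 1410 N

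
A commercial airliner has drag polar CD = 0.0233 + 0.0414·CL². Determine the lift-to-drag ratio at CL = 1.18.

CD = 0.0233 + 0.0414 × 1.18² = 0.08095
L/D = CL/CD = 1.18 / 0.08095 = 14.6

L/D = 14.6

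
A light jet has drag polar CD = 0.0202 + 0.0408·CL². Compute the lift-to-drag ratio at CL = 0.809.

L/D = 17.2

CD = 0.0202 + 0.0408 × 0.809² = 0.0469
L/D = CL/CD = 0.809 / 0.0469 = 17.2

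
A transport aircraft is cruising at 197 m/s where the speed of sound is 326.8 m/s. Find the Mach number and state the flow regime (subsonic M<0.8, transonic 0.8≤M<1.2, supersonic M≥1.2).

M = 0.603 (subsonic)

M = v/a = 197 / 326.8 = 0.603
M = 0.603 → subsonic.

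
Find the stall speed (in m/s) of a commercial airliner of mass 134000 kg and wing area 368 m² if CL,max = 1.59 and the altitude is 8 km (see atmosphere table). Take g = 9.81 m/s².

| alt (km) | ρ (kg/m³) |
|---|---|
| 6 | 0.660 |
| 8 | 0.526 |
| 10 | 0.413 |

At 8 km, from the table: ρ = 0.526 kg/m³.
Weight W = mg = 134000 × 9.81 = 1.315×10^6 N.
V_stall = √(2W/(ρ·S·CL,max)) = √(2 × 1.315×10^6 / (0.526 × 368 × 1.59))
V_stall = √8542 = 92.4 m/s

V_stall = 92.4 m/s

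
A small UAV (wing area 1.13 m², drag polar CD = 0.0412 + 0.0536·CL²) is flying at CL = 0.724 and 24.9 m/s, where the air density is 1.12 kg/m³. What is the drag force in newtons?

D = 27.2 N

CD = 0.0412 + 0.0536 × 0.724² = 0.0693
D = ½ρv²S·CD = ½ × 1.12 × 24.9² × 1.13 × 0.0693 = 27.2 N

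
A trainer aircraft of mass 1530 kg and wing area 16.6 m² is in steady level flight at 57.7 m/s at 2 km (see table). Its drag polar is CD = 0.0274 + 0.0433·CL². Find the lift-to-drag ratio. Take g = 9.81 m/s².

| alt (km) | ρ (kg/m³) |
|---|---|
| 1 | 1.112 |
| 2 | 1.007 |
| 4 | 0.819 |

L/D = 13.5

At 2 km, from the table: ρ = 1.007 kg/m³.
In steady level flight, lift balances weight: W = mg = 1530 × 9.81 = 15009 N.
q = ½ρv² = ½ × 1.007 × 57.7² = 1676 Pa.
CL = W/(q·S) = 15009 / (1676 × 16.6) = 0.5394.
CD = 0.0274 + 0.0433 × 0.5394² = 0.04.
L/D = CL/CD = 0.5394 / 0.04 = 13.5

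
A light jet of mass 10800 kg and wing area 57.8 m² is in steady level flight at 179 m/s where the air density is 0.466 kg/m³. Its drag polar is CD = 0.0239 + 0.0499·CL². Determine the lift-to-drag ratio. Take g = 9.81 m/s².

In steady level flight, lift balances weight: W = mg = 10800 × 9.81 = 1.0595×10^5 N.
Dynamic pressure q = 0.5 × 0.466 × 179² = 7466 Pa.
CL = 2W/(ρv²S) = 2×1.0595×10^5/(0.466×179²×57.8) = 0.2455.
CD = 0.0239 + 0.0499 × 0.2455² = 0.02691.
L/D = CL/CD = 0.2455 / 0.02691 = 9.12

L/D = 9.12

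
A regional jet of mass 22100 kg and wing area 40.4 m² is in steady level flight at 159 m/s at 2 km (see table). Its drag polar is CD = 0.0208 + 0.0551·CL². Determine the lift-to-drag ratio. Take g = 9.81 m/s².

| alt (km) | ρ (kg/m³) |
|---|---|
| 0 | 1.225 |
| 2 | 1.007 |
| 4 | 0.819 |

L/D = 13.8

At 2 km, from the table: ρ = 1.007 kg/m³.
Level flight ⇒ L = W = m·g = 22100 × 9.81 = 2.168×10^5 N.
Dynamic pressure q = 0.5 × 1.007 × 159² = 12730 Pa.
CL = W/(q·S) = 2.168×10^5 / (12730 × 40.4) = 0.4216.
CD = 0.0208 + 0.0551 × 0.4216² = 0.03059.
L/D = CL/CD = 0.4216 / 0.03059 = 13.8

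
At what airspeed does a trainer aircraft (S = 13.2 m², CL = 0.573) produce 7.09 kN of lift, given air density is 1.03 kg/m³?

v = 42.7 m/s

L = ½ρv²S·CL ⇒ v = √(2L/(ρ·S·CL))
v = √(2 × 7090 / (1.03 × 13.2 × 0.573)) = √1820 = 42.7 m/s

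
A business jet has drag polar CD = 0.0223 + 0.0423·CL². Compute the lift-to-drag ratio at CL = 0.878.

L/D = 16

CD = 0.0223 + 0.0423 × 0.878² = 0.05491
L/D = CL/CD = 0.878 / 0.05491 = 16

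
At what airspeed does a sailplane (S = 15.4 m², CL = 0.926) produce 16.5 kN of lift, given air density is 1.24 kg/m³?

L = ½ρv²S·CL ⇒ v = √(2L/(ρ·S·CL))
v = √(2 × 16500 / (1.24 × 15.4 × 0.926)) = √1866 = 43.2 m/s

v = 43.2 m/s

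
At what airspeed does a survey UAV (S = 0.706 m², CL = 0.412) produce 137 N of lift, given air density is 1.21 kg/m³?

v = 27.9 m/s

L = ½ρv²S·CL ⇒ v = √(2L/(ρ·S·CL))
v = √(2 × 137 / (1.21 × 0.706 × 0.412)) = √778.5 = 27.9 m/s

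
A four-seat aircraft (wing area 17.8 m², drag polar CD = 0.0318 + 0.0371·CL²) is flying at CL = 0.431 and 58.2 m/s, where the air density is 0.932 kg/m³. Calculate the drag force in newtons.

CD = 0.0318 + 0.0371 × 0.431² = 0.03869
D = ½ρv²S·CD = ½ × 0.932 × 58.2² × 17.8 × 0.03869 = 1090 N

D = 1090 N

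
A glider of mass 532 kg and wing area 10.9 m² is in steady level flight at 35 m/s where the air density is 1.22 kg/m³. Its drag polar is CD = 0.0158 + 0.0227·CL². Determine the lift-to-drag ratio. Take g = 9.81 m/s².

L/D = 25.5

In steady level flight, lift balances weight: W = mg = 532 × 9.81 = 5218.9 N.
q = ½ρv² = ½ × 1.22 × 35² = 747.2 Pa.
Required CL = L/(qS) = 5218.9/(747.2·10.9) = 0.6407.
CD = 0.0158 + 0.0227 × 0.6407² = 0.02512.
L/D = CL/CD = 0.6407 / 0.02512 = 25.5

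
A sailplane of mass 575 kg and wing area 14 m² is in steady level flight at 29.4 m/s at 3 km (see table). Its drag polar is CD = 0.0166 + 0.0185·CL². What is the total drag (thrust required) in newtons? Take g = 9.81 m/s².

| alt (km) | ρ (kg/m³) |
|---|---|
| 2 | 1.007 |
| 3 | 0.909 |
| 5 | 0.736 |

At 3 km, from the table: ρ = 0.909 kg/m³.
Weight W = mg = 575 × 9.81 = 5640.8 N; in level flight L = W.
Dynamic pressure q = 0.5 × 0.909 × 29.4² = 392.9 Pa.
CL = W/(q·S) = 5640.8 / (392.9 × 14) = 1.026.
CD = 0.0166 + 0.0185 × 1.026² = 0.03606.
D = q·S·CD = 392.9 × 14 × 0.03606 = 198.3 N

D = 198 N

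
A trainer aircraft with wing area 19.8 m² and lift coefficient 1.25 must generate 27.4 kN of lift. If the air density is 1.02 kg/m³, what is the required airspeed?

v = 46.6 m/s

L = ½ρv²S·CL ⇒ v = √(2L/(ρ·S·CL))
v = √(2 × 27400 / (1.02 × 19.8 × 1.25)) = √2171 = 46.6 m/s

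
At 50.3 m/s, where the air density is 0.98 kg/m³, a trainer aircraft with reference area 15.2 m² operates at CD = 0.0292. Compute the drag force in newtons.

D = 550 N

Dynamic pressure q = ½ρv² = ½ × 0.98 × 50.3² = 1240 Pa.
D = q·S·CD = 1240 × 15.2 × 0.0292 = 550 N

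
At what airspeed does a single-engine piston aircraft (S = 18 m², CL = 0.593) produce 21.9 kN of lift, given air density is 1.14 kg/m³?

v = 60 m/s

L = ½ρv²S·CL ⇒ v = √(2L/(ρ·S·CL))
v = √(2 × 21900 / (1.14 × 18 × 0.593)) = √3599 = 60 m/s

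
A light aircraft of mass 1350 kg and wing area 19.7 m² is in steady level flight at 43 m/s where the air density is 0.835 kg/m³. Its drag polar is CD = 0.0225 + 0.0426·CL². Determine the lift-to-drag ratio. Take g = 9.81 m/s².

L/D = 15.9

Weight W = mg = 1350 × 9.81 = 13244 N; in level flight L = W.
Dynamic pressure q = 0.5 × 0.835 × 43² = 772 Pa.
CL = W/(q·S) = 13244 / (772 × 19.7) = 0.8708.
CD = 0.0225 + 0.0426 × 0.8708² = 0.05481.
L/D = CL/CD = 0.8708 / 0.05481 = 15.9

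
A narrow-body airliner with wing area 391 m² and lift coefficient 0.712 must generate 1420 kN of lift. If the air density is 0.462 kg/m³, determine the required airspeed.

L = ½ρv²S·CL ⇒ v = √(2L/(ρ·S·CL))
v = √(2 × 1.42×10^6 / (0.462 × 391 × 0.712)) = √22080 = 149 m/s

v = 149 m/s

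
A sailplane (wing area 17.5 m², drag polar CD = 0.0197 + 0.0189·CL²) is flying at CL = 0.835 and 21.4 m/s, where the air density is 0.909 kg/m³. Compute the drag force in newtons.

CD = 0.0197 + 0.0189 × 0.835² = 0.03288
D = ½ρv²S·CD = ½ × 0.909 × 21.4² × 17.5 × 0.03288 = 120 N

D = 120 N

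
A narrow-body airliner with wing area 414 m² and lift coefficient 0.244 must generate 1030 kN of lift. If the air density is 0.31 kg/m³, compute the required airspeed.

L = ½ρv²S·CL ⇒ v = √(2L/(ρ·S·CL))
v = √(2 × 1.03×10^6 / (0.31 × 414 × 0.244)) = √65780 = 256 m/s

v = 256 m/s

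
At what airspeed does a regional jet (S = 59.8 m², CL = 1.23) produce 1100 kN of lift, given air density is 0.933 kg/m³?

L = ½ρv²S·CL ⇒ v = √(2L/(ρ·S·CL))
v = √(2 × 1.1×10^6 / (0.933 × 59.8 × 1.23)) = √32060 = 179 m/s

v = 179 m/s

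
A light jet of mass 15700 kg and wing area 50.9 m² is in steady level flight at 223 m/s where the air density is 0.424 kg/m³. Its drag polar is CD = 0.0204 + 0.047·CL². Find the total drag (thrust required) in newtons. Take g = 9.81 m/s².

D = 13000 N

Weight W = mg = 15700 × 9.81 = 1.5402×10^5 N; in level flight L = W.
q = ½ρv² = ½ × 0.424 × 223² = 10540 Pa.
CL = 2W/(ρv²S) = 2×1.5402×10^5/(0.424×223²×50.9) = 0.287.
CD = 0.0204 + 0.047 × 0.287² = 0.02427.
D = q·S·CD = 10540 × 50.9 × 0.02427 = 13020 N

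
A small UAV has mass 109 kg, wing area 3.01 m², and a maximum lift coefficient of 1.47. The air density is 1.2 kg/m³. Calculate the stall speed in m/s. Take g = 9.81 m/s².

V_stall = 20.1 m/s

At stall, lift equals weight: L = W = m·g = 109 × 9.81 = 1069 N.
V_stall = √(2W/(ρ·S·CL,max)) = √(2 × 1069 / (1.2 × 3.01 × 1.47))
V_stall = √402.8 = 20.1 m/s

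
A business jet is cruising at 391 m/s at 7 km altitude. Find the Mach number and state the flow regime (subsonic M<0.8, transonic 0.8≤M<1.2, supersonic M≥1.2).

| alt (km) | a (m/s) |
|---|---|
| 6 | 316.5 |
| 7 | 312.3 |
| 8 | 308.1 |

M = 1.25 (supersonic)

At 7 km, from the table: a = 312.3 m/s.
M = v/a = 391 / 312.3 = 1.25
M = 1.25 → supersonic.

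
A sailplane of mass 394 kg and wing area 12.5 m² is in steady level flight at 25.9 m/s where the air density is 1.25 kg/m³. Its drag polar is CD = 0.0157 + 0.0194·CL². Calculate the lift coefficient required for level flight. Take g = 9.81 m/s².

Weight W = mg = 394 × 9.81 = 3865.1 N; in level flight L = W.
Dynamic pressure q = 0.5 × 1.25 × 25.9² = 419.3 Pa.
Required CL = L/(qS) = 3865.1/(419.3·12.5) = 0.7375.

CL = 0.738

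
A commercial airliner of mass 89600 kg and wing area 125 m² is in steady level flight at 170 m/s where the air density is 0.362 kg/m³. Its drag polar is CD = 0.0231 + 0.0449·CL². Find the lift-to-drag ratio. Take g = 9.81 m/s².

L/D = 12.9

Level flight ⇒ L = W = m·g = 89600 × 9.81 = 8.7898×10^5 N.
Dynamic pressure q = 0.5 × 0.362 × 170² = 5231 Pa.
CL = W/(q·S) = 8.7898×10^5 / (5231 × 125) = 1.344.
CD = 0.0231 + 0.0449 × 1.344² = 0.1042.
L/D = CL/CD = 1.344 / 0.1042 = 12.9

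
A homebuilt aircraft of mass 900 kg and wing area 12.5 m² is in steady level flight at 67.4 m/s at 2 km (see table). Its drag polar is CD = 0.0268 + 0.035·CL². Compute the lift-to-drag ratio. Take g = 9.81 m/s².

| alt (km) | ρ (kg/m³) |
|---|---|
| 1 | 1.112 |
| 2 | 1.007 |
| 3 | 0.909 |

At 2 km, from the table: ρ = 1.007 kg/m³.
In steady level flight, lift balances weight: W = mg = 900 × 9.81 = 8829 N.
q = ½ρv² = ½ × 1.007 × 67.4² = 2287 Pa.
CL = W/(q·S) = 8829 / (2287 × 12.5) = 0.3088.
CD = 0.0268 + 0.035 × 0.3088² = 0.03014.
L/D = CL/CD = 0.3088 / 0.03014 = 10.2

L/D = 10.2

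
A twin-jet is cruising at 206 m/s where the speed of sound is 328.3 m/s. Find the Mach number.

M = 0.627

M = v/a = 206 / 328.3 = 0.627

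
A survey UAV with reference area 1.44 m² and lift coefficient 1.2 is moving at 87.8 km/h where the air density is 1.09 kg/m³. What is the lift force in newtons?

Convert speed: v = 87.8 km/h ÷ 3.6 = 24.39 m/s.
L = ½ρv²S·CL = ½ × 1.09 × 24.39² × 1.44 × 1.2 = 560 N

L = 560 N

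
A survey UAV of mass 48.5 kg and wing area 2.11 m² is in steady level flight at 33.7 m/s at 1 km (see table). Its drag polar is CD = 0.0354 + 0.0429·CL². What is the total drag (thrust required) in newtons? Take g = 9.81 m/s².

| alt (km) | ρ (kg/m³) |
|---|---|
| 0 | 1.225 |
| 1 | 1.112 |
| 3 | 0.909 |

At 1 km, from the table: ρ = 1.112 kg/m³.
In steady level flight, lift balances weight: W = mg = 48.5 × 9.81 = 475.79 N.
Dynamic pressure q = 0.5 × 1.112 × 33.7² = 631.4 Pa.
CL = 2W/(ρv²S) = 2×475.79/(1.112×33.7²×2.11) = 0.3571.
CD = 0.0354 + 0.0429 × 0.3571² = 0.04087.
D = q·S·CD = 631.4 × 2.11 × 0.04087 = 54.45 N

D = 54.5 N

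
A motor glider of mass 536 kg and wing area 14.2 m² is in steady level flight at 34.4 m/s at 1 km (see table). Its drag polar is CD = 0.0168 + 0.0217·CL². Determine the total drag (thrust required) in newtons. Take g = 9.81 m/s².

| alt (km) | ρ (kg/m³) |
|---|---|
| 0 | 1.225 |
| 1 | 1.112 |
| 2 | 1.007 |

At 1 km, from the table: ρ = 1.112 kg/m³.
Level flight ⇒ L = W = m·g = 536 × 9.81 = 5258.2 N.
Dynamic pressure q = 0.5 × 1.112 × 34.4² = 657.9 Pa.
CL = W/(q·S) = 5258.2 / (657.9 × 14.2) = 0.5628.
CD = 0.0168 + 0.0217 × 0.5628² = 0.02367.
D = q·S·CD = 657.9 × 14.2 × 0.02367 = 221.2 N

D = 221 N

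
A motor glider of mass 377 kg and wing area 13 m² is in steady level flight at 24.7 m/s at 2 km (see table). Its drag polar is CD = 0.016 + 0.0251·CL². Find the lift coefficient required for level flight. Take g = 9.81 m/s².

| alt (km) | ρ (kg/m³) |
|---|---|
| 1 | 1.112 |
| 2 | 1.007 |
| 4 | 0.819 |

CL = 0.926

At 2 km, from the table: ρ = 1.007 kg/m³.
Weight W = mg = 377 × 9.81 = 3698.4 N; in level flight L = W.
q = ½ρv² = ½ × 1.007 × 24.7² = 307.2 Pa.
CL = W/(q·S) = 3698.4 / (307.2 × 13) = 0.9261.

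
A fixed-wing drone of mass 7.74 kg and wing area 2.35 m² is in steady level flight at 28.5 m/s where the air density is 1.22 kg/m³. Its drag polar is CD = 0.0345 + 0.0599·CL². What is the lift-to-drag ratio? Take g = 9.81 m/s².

Weight W = mg = 7.74 × 9.81 = 75.929 N; in level flight L = W.
q = ½ρv² = ½ × 1.22 × 28.5² = 495.5 Pa.
CL = 2W/(ρv²S) = 2×75.929/(1.22×28.5²×2.35) = 0.06521.
CD = 0.0345 + 0.0599 × 0.06521² = 0.03475.
L/D = CL/CD = 0.06521 / 0.03475 = 1.88

L/D = 1.88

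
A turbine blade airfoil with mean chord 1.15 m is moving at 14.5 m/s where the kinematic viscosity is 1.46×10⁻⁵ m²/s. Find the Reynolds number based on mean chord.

Re = 1.14×10^6

Re = v·c/ν = 14.5 × 1.15 / (1.46×10⁻⁵) = 1.14×10^6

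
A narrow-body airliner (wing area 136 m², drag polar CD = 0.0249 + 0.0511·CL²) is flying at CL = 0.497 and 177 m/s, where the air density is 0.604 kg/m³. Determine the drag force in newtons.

CD = 0.0249 + 0.0511 × 0.497² = 0.03752
D = ½ρv²S·CD = ½ × 0.604 × 177² × 136 × 0.03752 = 48300 N

D = 48300 N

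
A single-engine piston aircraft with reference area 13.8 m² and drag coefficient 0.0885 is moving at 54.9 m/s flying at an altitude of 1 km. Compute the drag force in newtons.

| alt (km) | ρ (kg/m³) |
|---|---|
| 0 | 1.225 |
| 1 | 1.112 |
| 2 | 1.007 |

At 1 km, from the table: ρ = 1.112 kg/m³.
Dynamic pressure q = ½ρv² = ½ × 1.112 × 54.9² = 1676 Pa.
D = q·S·CD = 1676 × 13.8 × 0.0885 = 2050 N

D = 2050 N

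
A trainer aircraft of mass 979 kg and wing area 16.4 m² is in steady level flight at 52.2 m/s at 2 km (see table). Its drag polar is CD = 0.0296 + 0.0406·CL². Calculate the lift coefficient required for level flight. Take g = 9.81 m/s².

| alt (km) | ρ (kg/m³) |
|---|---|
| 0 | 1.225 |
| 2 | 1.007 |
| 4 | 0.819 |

At 2 km, from the table: ρ = 1.007 kg/m³.
Weight W = mg = 979 × 9.81 = 9604 N; in level flight L = W.
q = ½ρv² = ½ × 1.007 × 52.2² = 1372 Pa.
CL = W/(q·S) = 9604 / (1372 × 16.4) = 0.4268.

CL = 0.427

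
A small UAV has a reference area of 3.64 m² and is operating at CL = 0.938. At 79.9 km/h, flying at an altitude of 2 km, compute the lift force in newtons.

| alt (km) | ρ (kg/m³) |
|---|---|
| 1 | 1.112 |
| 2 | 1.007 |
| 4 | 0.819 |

L = 847 N

At 2 km, from the table: ρ = 1.007 kg/m³.
Convert speed: v = 79.9 km/h ÷ 3.6 = 22.19 m/s.
Dynamic pressure q = ½ρv² = ½ × 1.007 × 22.19² = 248 Pa.
L = q·S·CL = 248 × 3.64 × 0.938 = 847 N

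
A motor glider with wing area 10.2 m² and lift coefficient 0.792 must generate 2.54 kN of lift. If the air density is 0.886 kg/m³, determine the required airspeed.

v = 26.6 m/s

L = ½ρv²S·CL ⇒ v = √(2L/(ρ·S·CL))
v = √(2 × 2540 / (0.886 × 10.2 × 0.792)) = √709.7 = 26.6 m/s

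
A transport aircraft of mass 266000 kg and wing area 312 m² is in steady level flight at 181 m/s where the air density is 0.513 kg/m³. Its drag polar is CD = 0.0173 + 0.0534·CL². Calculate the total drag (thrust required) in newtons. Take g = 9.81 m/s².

D = 1.84×10^5 N

Level flight ⇒ L = W = m·g = 266000 × 9.81 = 2.6095×10^6 N.
q = ½ρv² = ½ × 0.513 × 181² = 8403 Pa.
CL = 2W/(ρv²S) = 2×2.6095×10^6/(0.513×181²×312) = 0.9953.
CD = 0.0173 + 0.0534 × 0.9953² = 0.0702.
D = q·S·CD = 8403 × 312 × 0.0702 = 1.84×10^5 N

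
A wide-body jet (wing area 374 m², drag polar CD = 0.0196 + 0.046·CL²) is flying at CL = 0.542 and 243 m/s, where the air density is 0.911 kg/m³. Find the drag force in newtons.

CD = 0.0196 + 0.046 × 0.542² = 0.03311
D = ½ρv²S·CD = ½ × 0.911 × 243² × 374 × 0.03311 = 3.33×10^5 N

D = 3.33×10^5 N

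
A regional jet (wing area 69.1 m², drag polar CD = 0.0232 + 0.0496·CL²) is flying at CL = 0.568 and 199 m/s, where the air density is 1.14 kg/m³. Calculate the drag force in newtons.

D = 61100 N

CD = 0.0232 + 0.0496 × 0.568² = 0.0392
D = ½ρv²S·CD = ½ × 1.14 × 199² × 69.1 × 0.0392 = 61100 N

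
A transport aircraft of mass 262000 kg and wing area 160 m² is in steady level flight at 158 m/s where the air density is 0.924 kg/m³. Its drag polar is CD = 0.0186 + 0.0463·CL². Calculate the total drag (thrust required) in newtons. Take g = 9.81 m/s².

Weight W = mg = 262000 × 9.81 = 2.5702×10^6 N; in level flight L = W.
Dynamic pressure q = 0.5 × 0.924 × 158² = 11530 Pa.
Required CL = L/(qS) = 2.5702×10^6/(11530·160) = 1.393.
CD = 0.0186 + 0.0463 × 1.393² = 0.1084.
D = q·S·CD = 11530 × 160 × 0.1084 = 2.001×10^5 N

D = 2×10^5 N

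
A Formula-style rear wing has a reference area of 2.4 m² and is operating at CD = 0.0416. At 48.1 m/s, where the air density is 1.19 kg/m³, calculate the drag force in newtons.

D = ½ρv²S·CD = ½ × 1.19 × 48.1² × 2.4 × 0.0416 = 137 N

D = 137 N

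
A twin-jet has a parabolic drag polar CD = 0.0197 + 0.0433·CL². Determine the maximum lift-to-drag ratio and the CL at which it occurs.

(L/D)max = 17.1, at CL = 0.675

For CD = CD0 + K·CL², (L/D)max occurs at CL* = √(CD0/K) and equals 1/(2√(K·CD0)).
(L/D)max = 1/(2√(0.0433 × 0.0197)) = 1/(2 × 0.02921) = 17.1
CL* = √(0.0197/0.0433) = 0.675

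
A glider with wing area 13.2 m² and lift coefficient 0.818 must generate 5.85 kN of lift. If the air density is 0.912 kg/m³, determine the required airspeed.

v = 34.5 m/s

L = ½ρv²S·CL ⇒ v = √(2L/(ρ·S·CL))
v = √(2 × 5850 / (0.912 × 13.2 × 0.818)) = √1188 = 34.5 m/s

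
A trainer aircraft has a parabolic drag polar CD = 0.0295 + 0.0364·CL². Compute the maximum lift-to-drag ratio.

(L/D)max = 15.3

For CD = CD0 + K·CL², (L/D)max occurs at CL* = √(CD0/K) and equals 1/(2√(K·CD0)).
(L/D)max = 1/(2√(0.0364 × 0.0295)) = 1/(2 × 0.03277) = 15.3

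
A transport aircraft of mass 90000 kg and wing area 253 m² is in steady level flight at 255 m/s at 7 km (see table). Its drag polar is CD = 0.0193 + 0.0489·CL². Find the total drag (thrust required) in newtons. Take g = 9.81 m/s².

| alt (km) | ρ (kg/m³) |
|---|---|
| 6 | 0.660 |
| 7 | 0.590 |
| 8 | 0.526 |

D = 1.02×10^5 N

At 7 km, from the table: ρ = 0.590 kg/m³.
Level flight ⇒ L = W = m·g = 90000 × 9.81 = 8.829×10^5 N.
q = ½ρv² = ½ × 0.59 × 255² = 19180 Pa.
Required CL = L/(qS) = 8.829×10^5/(19180·253) = 0.1819.
CD = 0.0193 + 0.0489 × 0.1819² = 0.02092.
D = q·S·CD = 19180 × 253 × 0.02092 = 1.015×10^5 N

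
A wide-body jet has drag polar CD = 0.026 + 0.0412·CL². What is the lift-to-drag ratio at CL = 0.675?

L/D = 15.1

CD = 0.026 + 0.0412 × 0.675² = 0.04477
L/D = CL/CD = 0.675 / 0.04477 = 15.1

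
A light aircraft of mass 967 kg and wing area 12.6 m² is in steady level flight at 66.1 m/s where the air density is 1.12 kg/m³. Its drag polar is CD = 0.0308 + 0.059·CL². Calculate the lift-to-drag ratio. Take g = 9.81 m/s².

L/D = 8.46

In steady level flight, lift balances weight: W = mg = 967 × 9.81 = 9486.3 N.
Dynamic pressure q = 0.5 × 1.12 × 66.1² = 2447 Pa.
CL = 2W/(ρv²S) = 2×9486.3/(1.12×66.1²×12.6) = 0.3077.
CD = 0.0308 + 0.059 × 0.3077² = 0.03639.
L/D = CL/CD = 0.3077 / 0.03639 = 8.46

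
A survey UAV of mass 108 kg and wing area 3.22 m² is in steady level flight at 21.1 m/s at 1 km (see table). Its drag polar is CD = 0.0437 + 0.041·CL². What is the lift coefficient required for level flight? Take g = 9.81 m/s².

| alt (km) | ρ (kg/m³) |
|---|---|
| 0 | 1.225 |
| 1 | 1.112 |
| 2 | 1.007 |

At 1 km, from the table: ρ = 1.112 kg/m³.
Level flight ⇒ L = W = m·g = 108 × 9.81 = 1059.5 N.
q = ½ρv² = ½ × 1.112 × 21.1² = 247.5 Pa.
CL = W/(q·S) = 1059.5 / (247.5 × 3.22) = 1.329.

CL = 1.33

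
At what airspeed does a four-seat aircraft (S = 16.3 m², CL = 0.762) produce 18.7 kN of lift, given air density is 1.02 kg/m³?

v = 54.3 m/s

L = ½ρv²S·CL ⇒ v = √(2L/(ρ·S·CL))
v = √(2 × 18700 / (1.02 × 16.3 × 0.762)) = √2952 = 54.3 m/s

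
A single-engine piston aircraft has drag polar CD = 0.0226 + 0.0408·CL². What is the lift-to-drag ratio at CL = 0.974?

CD = 0.0226 + 0.0408 × 0.974² = 0.06131
L/D = CL/CD = 0.974 / 0.06131 = 15.9

L/D = 15.9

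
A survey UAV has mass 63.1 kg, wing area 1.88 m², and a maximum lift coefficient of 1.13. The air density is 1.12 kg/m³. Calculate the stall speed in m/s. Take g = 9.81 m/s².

Weight W = mg = 63.1 × 9.81 = 619 N.
From L = ½ρV²S·CL,max = W: V_stall = √(2W/(ρSCL,max)) = √(2·619/(1.12·1.88·1.13))
V_stall = √520.3 = 22.8 m/s

V_stall = 22.8 m/s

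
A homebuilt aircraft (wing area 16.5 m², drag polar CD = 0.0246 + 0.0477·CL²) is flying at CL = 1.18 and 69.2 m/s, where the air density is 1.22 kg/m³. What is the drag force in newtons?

CD = 0.0246 + 0.0477 × 1.18² = 0.09102
D = ½ρv²S·CD = ½ × 1.22 × 69.2² × 16.5 × 0.09102 = 4390 N

D = 4390 N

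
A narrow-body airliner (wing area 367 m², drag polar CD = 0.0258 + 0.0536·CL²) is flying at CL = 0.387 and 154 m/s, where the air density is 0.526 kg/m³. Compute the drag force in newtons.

CD = 0.0258 + 0.0536 × 0.387² = 0.03383
D = ½ρv²S·CD = ½ × 0.526 × 154² × 367 × 0.03383 = 77400 N

D = 77400 N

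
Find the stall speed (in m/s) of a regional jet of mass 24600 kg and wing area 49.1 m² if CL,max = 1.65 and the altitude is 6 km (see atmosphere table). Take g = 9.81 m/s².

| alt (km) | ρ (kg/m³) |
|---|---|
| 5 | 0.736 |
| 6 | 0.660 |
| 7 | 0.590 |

At 6 km, from the table: ρ = 0.660 kg/m³.
Stall occurs when L = W at CL,max. W = mg = 24600 × 9.81 = 2.413×10^5 N.
V_stall = √(2W/(ρ·S·CL,max)) = √(2 × 2.413×10^5 / (0.66 × 49.1 × 1.65))
V_stall = √9027 = 95 m/s

V_stall = 95 m/s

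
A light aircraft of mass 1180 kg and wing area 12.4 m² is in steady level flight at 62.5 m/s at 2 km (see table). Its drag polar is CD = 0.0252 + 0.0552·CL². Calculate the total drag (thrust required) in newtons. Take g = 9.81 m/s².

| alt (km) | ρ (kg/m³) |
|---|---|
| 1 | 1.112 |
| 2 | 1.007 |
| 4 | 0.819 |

At 2 km, from the table: ρ = 1.007 kg/m³.
In steady level flight, lift balances weight: W = mg = 1180 × 9.81 = 11576 N.
Dynamic pressure q = 0.5 × 1.007 × 62.5² = 1967 Pa.
Required CL = L/(qS) = 11576/(1967·12.4) = 0.4746.
CD = 0.0252 + 0.0552 × 0.4746² = 0.03764.
D = q·S·CD = 1967 × 12.4 × 0.03764 = 917.9 N

D = 918 N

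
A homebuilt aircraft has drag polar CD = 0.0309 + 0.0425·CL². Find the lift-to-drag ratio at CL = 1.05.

L/D = 13.5

CD = 0.0309 + 0.0425 × 1.05² = 0.07776
L/D = CL/CD = 1.05 / 0.07776 = 13.5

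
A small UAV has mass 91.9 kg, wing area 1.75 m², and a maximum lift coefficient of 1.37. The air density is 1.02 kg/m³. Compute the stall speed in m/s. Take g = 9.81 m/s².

V_stall = 27.2 m/s

At stall, lift equals weight: L = W = m·g = 91.9 × 9.81 = 901.5 N.
From L = ½ρV²S·CL,max = W: V_stall = √(2W/(ρSCL,max)) = √(2·901.5/(1.02·1.75·1.37))
V_stall = √737.3 = 27.2 m/s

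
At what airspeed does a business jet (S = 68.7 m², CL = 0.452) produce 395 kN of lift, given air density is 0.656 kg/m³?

L = ½ρv²S·CL ⇒ v = √(2L/(ρ·S·CL))
v = √(2 × 3.95×10^5 / (0.656 × 68.7 × 0.452)) = √38780 = 197 m/s

v = 197 m/s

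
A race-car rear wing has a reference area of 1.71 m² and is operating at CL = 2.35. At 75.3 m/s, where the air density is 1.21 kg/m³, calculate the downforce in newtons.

L = 13800 N

L = ½ρv²S·CL = ½ × 1.21 × 75.3² × 1.71 × 2.35 = 13800 N ≈ 13.8 kN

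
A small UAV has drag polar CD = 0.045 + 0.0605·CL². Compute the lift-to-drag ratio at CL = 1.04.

L/D = 9.42

CD = 0.045 + 0.0605 × 1.04² = 0.1104
L/D = CL/CD = 1.04 / 0.1104 = 9.42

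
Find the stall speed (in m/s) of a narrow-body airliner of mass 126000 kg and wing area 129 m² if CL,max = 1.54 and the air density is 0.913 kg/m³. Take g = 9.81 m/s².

Stall occurs when L = W at CL,max. W = mg = 126000 × 9.81 = 1.236×10^6 N.
From L = ½ρV²S·CL,max = W: V_stall = √(2W/(ρSCL,max)) = √(2·1.236×10^6/(0.913·129·1.54))
V_stall = √13630 = 117 m/s

V_stall = 117 m/s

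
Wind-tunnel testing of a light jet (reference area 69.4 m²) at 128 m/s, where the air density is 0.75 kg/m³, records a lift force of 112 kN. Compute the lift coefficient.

From L = ½ρv²S·CL, rearranging gives CL = 2L/(ρv²S).
CL = 2 × 1.12×10^5 / (0.75 × 128² × 69.4) = 0.263

CL = 0.263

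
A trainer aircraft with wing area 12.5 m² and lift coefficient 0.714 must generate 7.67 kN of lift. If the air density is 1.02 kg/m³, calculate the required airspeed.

L = ½ρv²S·CL ⇒ v = √(2L/(ρ·S·CL))
v = √(2 × 7670 / (1.02 × 12.5 × 0.714)) = √1685 = 41 m/s

v = 41 m/s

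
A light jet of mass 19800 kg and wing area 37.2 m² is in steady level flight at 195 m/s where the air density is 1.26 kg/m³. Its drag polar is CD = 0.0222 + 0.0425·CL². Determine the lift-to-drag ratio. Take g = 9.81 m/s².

L/D = 9

In steady level flight, lift balances weight: W = mg = 19800 × 9.81 = 1.9424×10^5 N.
q = ½ρv² = ½ × 1.26 × 195² = 23960 Pa.
CL = 2W/(ρv²S) = 2×1.9424×10^5/(1.26×195²×37.2) = 0.218.
CD = 0.0222 + 0.0425 × 0.218² = 0.02422.
L/D = CL/CD = 0.218 / 0.02422 = 9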